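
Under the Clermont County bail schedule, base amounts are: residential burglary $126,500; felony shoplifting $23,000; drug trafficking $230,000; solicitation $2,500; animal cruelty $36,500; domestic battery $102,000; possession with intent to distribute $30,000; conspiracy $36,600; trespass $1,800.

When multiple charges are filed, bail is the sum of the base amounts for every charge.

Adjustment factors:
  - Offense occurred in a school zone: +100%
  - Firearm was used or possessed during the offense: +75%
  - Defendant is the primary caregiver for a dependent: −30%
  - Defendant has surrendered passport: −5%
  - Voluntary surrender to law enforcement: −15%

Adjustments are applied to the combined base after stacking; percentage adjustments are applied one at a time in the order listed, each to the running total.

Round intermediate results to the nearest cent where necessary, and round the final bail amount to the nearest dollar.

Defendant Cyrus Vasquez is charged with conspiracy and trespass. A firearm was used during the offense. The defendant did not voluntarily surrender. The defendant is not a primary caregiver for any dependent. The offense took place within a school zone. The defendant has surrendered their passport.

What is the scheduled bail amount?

Base amounts from the schedule: conspiracy $36,600; trespass $1,800.
Stacking rule: sum of all bases. $36,600 + $1,800 = $38,400.
Offense occurred in a school zone (+100%): $38,400 × 2 = $76,800.
Firearm was used or possessed during the offense (+75%): $76,800 × 1.75 = $134,400.
Defendant has surrendered passport (−5%): $134,400 × 0.95 = $127,680.

$127,680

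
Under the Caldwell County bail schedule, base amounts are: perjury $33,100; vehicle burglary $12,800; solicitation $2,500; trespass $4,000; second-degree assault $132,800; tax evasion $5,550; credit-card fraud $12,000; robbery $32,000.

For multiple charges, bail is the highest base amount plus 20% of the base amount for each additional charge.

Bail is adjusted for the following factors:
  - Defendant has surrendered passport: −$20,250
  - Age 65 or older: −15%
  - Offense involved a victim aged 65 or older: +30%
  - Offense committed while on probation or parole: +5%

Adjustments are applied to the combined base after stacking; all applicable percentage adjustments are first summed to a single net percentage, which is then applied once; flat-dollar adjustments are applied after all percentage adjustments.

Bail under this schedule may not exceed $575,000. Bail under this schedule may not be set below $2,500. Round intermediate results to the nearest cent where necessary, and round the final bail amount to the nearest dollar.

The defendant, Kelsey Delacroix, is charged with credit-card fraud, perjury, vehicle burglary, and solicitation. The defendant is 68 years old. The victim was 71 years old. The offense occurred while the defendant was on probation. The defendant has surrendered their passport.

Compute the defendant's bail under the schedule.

$26,022

Base amounts from the schedule: credit-card fraud $12,000; perjury $33,100; vehicle burglary $12,800; solicitation $2,500.
Stacking rule: highest base plus 20% of each additional charge. Highest is perjury at $33,100. Additional: $12,000 × 20% = $2,400; $12,800 × 20% = $2,560; $2,500 × 20% = $500. Combined base = $33,100 + $5,460 = $38,560.
Net percentage adjustment: −15% +30% +5% = +20%. $38,560 × 1.2 = $46,272.
Defendant has surrendered passport (−$20,250 flat): $46,272 − $20,250 = $26,022.
$26,022 is within the $575,000 maximum.
$26,022 is at or above the $2,500 minimum.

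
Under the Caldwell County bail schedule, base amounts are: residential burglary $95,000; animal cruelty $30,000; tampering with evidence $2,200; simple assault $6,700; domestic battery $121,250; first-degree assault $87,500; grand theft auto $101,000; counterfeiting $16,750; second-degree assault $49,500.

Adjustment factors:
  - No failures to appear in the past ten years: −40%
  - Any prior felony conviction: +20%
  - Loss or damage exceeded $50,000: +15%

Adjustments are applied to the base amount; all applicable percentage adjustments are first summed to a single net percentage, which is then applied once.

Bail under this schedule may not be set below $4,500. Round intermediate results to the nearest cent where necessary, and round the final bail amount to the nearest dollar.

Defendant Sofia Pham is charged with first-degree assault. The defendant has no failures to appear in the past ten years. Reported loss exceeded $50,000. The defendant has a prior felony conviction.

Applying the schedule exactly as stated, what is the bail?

$83,125

Base amounts from the schedule: first-degree assault $87,500.
Single charge. Combined base = $87,500.
Net percentage adjustment: −40% +20% +15% = −5%. $87,500 × 0.95 = $83,125.
$83,125 is at or above the $4,500 minimum.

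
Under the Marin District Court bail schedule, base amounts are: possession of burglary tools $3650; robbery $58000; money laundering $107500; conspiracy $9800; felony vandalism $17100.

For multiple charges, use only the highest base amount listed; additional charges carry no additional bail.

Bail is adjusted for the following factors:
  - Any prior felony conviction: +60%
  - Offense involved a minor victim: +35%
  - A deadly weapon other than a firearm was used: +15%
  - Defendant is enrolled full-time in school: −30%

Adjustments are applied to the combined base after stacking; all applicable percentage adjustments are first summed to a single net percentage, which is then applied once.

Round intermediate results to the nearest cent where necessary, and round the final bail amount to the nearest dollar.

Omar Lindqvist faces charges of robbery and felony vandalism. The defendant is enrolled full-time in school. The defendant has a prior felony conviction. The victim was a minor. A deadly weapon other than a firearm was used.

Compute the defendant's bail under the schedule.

Base amounts from the schedule: robbery $58000; felony vandalism $17100.
Stacking rule: use the highest base only. Highest is robbery at $58000. Combined base = $58000.
Net percentage adjustment: +60% +35% +15% −30% = +80%. $58000 × 1.8 = $104400.

$104400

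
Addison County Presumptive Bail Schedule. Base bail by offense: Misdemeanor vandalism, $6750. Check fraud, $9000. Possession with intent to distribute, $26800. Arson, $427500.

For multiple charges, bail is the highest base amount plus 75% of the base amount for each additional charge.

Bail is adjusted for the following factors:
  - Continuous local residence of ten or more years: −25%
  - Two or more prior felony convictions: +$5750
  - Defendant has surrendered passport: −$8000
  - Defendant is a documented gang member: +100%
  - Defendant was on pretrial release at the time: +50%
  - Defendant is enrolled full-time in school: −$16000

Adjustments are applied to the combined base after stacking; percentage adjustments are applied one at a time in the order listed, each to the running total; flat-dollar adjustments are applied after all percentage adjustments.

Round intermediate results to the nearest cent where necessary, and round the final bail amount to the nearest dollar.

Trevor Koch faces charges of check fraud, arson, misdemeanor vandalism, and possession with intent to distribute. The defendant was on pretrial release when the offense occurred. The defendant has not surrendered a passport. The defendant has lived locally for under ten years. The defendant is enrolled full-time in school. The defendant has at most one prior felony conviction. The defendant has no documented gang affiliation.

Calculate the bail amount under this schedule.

$673119

Base amounts from the schedule: check fraud $9000; arson $427500; misdemeanor vandalism $6750; possession with intent to distribute $26800.
Stacking rule: highest base plus 75% of each additional charge. Highest is arson at $427500. Additional: $9000 × 75% = $6750; $6750 × 75% = $5062.50; $26800 × 75% = $20100. Combined base = $427500 + $31912.50 = $459412.50.
Defendant was on pretrial release at the time (+50%): $459412.50 × 1.5 = $689118.75.
Defendant is enrolled full-time in school (−$16000 flat): $689118.75 − $16000 = $673118.75.
Rounded to the nearest dollar: $673119.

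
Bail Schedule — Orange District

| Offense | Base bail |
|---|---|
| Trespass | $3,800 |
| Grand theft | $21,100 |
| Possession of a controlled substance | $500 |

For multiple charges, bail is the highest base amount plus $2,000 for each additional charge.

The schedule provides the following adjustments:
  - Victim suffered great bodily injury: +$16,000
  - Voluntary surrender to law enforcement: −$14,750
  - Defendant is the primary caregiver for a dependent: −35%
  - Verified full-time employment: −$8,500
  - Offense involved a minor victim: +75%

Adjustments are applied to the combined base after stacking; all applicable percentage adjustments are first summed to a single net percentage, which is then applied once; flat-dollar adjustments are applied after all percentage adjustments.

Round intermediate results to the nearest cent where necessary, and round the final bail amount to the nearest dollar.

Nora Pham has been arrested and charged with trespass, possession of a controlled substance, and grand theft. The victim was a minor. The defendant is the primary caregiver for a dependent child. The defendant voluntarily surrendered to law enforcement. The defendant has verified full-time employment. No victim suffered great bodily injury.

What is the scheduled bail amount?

Base amounts from the schedule: trespass $3,800; possession of a controlled substance $500; grand theft $21,100.
Stacking rule: highest base plus $2,000 per additional charge. Highest is grand theft at $21,100; 2 additional charges → +$4,000. Combined base = $25,100.
Net percentage adjustment: −35% +75% = +40%. $25,100 × 1.4 = $35,140.
Voluntary surrender to law enforcement (−$14,750 flat): $35,140 − $14,750 = $20,390.
Verified full-time employment (−$8,500 flat): $20,390 − $8,500 = $11,890.

$11,890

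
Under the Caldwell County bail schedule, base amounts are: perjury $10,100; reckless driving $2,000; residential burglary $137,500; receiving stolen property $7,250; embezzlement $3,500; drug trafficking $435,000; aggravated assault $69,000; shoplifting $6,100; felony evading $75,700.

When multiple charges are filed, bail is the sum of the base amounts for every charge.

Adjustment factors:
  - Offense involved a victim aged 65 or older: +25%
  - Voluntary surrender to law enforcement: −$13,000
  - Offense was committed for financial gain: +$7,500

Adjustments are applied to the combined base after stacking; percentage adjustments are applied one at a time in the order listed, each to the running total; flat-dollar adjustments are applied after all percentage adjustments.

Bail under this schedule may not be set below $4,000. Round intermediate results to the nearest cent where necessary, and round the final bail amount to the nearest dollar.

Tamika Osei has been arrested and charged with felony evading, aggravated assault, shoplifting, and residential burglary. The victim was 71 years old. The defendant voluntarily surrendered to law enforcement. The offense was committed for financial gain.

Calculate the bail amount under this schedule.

$354,875

Base amounts from the schedule: felony evading $75,700; aggravated assault $69,000; shoplifting $6,100; residential burglary $137,500.
Stacking rule: sum of all bases. $75,700 + $69,000 + $6,100 + $137,500 = $288,300.
Offense involved a victim aged 65 or older (+25%): $288,300 × 1.25 = $360,375.
Voluntary surrender to law enforcement (−$13,000 flat): $360,375 − $13,000 = $347,375.
Offense was committed for financial gain (+$7,500 flat): $347,375 + $7,500 = $354,875.
$354,875 is at or above the $4,000 minimum.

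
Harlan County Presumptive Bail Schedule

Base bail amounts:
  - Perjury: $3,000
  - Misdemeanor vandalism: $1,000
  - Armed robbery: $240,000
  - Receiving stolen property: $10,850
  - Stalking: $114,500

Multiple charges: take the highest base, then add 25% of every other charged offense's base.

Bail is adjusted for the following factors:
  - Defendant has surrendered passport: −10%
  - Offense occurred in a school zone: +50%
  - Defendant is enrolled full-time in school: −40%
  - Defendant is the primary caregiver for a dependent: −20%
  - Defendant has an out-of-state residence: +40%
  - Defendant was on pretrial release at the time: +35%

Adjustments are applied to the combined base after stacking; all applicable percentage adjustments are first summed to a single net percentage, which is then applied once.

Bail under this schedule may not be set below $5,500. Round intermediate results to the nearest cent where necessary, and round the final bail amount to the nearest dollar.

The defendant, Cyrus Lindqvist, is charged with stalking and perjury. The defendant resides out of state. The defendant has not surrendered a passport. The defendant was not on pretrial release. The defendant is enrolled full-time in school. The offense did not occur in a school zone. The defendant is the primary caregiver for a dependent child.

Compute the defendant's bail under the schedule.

$92,200

Base amounts from the schedule: stalking $114,500; perjury $3,000.
Stacking rule: highest base plus 25% of each additional charge. Highest is stalking at $114,500. Additional: $3,000 × 25% = $750. Combined base = $114,500 + $750 = $115,250.
Net percentage adjustment: −40% −20% +40% = −20%. $115,250 × 0.8 = $92,200.
$92,200 is at or above the $5,500 minimum.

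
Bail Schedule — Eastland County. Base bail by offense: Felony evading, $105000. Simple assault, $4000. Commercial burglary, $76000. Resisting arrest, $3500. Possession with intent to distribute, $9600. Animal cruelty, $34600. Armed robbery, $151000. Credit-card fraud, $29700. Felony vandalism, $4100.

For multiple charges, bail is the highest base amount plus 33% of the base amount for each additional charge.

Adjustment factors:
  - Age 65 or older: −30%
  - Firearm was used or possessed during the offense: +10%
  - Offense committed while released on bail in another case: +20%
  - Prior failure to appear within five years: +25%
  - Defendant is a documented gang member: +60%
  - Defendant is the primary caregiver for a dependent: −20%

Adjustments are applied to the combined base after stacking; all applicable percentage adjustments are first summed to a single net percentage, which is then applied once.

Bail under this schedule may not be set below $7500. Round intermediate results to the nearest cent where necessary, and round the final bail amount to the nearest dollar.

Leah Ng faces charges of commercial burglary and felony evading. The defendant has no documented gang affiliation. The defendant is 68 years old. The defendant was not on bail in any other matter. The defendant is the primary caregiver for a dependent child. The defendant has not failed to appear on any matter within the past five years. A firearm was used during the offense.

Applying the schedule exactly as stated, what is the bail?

$78048

Base amounts from the schedule: commercial burglary $76000; felony evading $105000.
Stacking rule: highest base plus 33% of each additional charge. Highest is felony evading at $105000. Additional: $76000 × 33% = $25080. Combined base = $105000 + $25080 = $130080.
Net percentage adjustment: −30% +10% −20% = −40%. $130080 × 0.6 = $78048.
$78048 is at or above the $7500 minimum.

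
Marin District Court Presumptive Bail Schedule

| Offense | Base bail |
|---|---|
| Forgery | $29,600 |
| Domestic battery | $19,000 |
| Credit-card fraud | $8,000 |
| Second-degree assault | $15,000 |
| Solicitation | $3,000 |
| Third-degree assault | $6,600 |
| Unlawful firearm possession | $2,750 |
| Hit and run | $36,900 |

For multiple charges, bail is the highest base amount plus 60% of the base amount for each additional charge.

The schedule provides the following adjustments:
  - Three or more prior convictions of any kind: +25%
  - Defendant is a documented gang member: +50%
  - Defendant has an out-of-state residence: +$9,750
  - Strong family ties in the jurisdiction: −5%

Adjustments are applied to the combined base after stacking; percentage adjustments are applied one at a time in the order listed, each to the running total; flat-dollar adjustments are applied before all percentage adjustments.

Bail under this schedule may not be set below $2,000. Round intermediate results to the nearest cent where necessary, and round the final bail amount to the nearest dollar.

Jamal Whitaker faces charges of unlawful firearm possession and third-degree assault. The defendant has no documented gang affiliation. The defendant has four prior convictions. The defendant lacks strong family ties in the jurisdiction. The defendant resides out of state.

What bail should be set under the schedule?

Base amounts from the schedule: unlawful firearm possession $2,750; third-degree assault $6,600.
Stacking rule: highest base plus 60% of each additional charge. Highest is third-degree assault at $6,600. Additional: $2,750 × 60% = $1,650. Combined base = $6,600 + $1,650 = $8,250.
Defendant has an out-of-state residence (+$9,750 flat): $8,250 + $9,750 = $18,000.
Three or more prior convictions of any kind (+25%): $18,000 × 1.25 = $22,500.
$22,500 is at or above the $2,000 minimum.

$22,500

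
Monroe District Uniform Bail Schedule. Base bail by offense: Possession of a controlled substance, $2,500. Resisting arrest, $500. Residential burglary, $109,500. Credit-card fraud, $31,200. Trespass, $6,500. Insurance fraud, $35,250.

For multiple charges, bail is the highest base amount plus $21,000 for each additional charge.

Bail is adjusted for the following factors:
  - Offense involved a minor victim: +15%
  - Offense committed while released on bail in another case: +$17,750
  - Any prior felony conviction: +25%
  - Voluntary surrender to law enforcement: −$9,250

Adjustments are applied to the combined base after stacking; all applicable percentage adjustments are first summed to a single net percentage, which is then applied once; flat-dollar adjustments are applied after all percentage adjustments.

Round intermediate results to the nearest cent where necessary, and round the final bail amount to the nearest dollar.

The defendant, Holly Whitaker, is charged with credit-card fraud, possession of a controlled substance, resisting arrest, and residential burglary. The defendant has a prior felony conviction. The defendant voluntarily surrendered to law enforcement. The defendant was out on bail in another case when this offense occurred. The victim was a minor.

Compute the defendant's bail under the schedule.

Base amounts from the schedule: credit-card fraud $31,200; possession of a controlled substance $2,500; resisting arrest $500; residential burglary $109,500.
Stacking rule: highest base plus $21,000 per additional charge. Highest is residential burglary at $109,500; 3 additional charges → +$63,000. Combined base = $172,500.
Net percentage adjustment: +15% +25% = +40%. $172,500 × 1.4 = $241,500.
Offense committed while released on bail in another case (+$17,750 flat): $241,500 + $17,750 = $259,250.
Voluntary surrender to law enforcement (−$9,250 flat): $259,250 − $9,250 = $250,000.

$250,000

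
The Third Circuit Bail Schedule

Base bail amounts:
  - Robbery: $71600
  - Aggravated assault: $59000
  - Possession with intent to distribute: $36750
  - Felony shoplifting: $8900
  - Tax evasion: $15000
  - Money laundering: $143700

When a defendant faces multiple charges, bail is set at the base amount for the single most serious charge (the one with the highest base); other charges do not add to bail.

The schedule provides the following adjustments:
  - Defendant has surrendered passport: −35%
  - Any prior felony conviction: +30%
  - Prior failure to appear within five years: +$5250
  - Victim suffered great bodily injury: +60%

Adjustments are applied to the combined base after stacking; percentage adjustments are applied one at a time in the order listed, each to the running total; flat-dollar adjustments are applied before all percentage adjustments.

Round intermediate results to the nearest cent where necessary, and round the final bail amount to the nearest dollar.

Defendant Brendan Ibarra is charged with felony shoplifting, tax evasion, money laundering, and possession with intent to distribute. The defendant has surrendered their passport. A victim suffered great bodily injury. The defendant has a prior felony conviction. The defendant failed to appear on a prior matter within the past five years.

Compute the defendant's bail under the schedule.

$201380

Base amounts from the schedule: felony shoplifting $8900; tax evasion $15000; money laundering $143700; possession with intent to distribute $36750.
Stacking rule: use the highest base only. Highest is money laundering at $143700. Combined base = $143700.
Prior failure to appear within five years (+$5250 flat): $143700 + $5250 = $148950.
Defendant has surrendered passport (−35%): $148950 × 0.65 = $96817.50.
Any prior felony conviction (+30%): $96817.50 × 1.3 = $125862.75.
Victim suffered great bodily injury (+60%): $125862.75 × 1.6 = $201380.40.
Rounded to the nearest dollar: $201380.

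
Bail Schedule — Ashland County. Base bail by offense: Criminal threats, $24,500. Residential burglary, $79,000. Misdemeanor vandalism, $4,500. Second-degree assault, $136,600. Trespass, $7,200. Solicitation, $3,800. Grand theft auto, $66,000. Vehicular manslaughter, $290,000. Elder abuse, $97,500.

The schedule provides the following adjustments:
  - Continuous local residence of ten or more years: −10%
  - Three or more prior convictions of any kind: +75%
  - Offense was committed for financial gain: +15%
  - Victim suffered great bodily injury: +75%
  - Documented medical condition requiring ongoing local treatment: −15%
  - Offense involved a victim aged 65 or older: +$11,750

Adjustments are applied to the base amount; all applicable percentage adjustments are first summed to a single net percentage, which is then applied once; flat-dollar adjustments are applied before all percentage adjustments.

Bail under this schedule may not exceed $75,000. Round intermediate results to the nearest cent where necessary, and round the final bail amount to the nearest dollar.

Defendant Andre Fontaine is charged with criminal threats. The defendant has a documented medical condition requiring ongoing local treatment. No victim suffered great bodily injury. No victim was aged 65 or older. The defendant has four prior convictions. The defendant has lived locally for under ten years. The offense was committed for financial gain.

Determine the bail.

$42,875

Base amounts from the schedule: criminal threats $24,500.
Single charge. Combined base = $24,500.
Net percentage adjustment: +75% +15% −15% = +75%. $24,500 × 1.75 = $42,875.
$42,875 is within the $75,000 maximum.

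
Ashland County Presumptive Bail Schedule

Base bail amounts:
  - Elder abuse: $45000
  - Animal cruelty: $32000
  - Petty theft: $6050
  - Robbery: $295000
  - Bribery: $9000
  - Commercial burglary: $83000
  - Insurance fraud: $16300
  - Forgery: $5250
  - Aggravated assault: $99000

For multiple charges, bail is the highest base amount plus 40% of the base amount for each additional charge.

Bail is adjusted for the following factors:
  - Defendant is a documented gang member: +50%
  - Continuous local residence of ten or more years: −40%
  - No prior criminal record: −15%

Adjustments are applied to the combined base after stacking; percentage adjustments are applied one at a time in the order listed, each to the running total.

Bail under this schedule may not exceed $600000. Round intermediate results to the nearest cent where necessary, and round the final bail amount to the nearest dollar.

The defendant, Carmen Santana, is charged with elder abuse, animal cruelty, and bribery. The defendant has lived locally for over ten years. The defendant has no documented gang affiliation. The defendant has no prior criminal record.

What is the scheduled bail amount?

Base amounts from the schedule: elder abuse $45000; animal cruelty $32000; bribery $9000.
Stacking rule: highest base plus 40% of each additional charge. Highest is elder abuse at $45000. Additional: $32000 × 40% = $12800; $9000 × 40% = $3600. Combined base = $45000 + $16400 = $61400.
Continuous local residence of ten or more years (−40%): $61400 × 0.6 = $36840.
No prior criminal record (−15%): $36840 × 0.85 = $31314.
$31314 is within the $600000 maximum.

$31314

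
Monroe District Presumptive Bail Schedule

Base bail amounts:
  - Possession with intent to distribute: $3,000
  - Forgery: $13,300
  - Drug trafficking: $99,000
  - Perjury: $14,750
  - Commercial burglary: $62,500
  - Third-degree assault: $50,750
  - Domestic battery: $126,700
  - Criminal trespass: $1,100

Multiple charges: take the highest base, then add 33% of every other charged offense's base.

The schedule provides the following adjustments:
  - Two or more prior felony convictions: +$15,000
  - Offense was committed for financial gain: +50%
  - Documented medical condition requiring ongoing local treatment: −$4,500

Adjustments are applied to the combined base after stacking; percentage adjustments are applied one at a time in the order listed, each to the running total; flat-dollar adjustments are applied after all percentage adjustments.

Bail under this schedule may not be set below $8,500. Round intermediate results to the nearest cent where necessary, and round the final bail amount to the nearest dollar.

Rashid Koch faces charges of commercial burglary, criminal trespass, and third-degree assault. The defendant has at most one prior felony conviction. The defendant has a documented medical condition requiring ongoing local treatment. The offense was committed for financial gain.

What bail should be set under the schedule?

Base amounts from the schedule: commercial burglary $62,500; criminal trespass $1,100; third-degree assault $50,750.
Stacking rule: highest base plus 33% of each additional charge. Highest is commercial burglary at $62,500. Additional: $1,100 × 33% = $363; $50,750 × 33% = $16,747.50. Combined base = $62,500 + $17,110.50 = $79,610.50.
Offense was committed for financial gain (+50%): $79,610.50 × 1.5 = $119,415.75.
Documented medical condition requiring ongoing local treatment (−$4,500 flat): $119,415.75 − $4,500 = $114,915.75.
$114,915.75 is at or above the $8,500 minimum.
Rounded to the nearest dollar: $114,916.

$114,916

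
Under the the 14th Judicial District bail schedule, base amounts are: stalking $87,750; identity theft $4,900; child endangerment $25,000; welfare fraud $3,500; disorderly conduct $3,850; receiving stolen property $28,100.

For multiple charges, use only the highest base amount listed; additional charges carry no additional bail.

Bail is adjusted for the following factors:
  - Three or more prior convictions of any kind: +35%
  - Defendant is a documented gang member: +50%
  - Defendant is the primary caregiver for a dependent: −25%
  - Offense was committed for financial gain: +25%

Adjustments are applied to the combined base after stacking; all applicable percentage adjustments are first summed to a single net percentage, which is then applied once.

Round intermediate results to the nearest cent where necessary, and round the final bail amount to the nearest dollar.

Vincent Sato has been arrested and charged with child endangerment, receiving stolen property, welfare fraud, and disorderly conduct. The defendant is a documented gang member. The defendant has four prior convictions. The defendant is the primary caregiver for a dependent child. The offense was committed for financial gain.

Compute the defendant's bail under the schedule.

Base amounts from the schedule: child endangerment $25,000; receiving stolen property $28,100; welfare fraud $3,500; disorderly conduct $3,850.
Stacking rule: use the highest base only. Highest is receiving stolen property at $28,100. Combined base = $28,100.
Net percentage adjustment: +35% +50% −25% +25% = +85%. $28,100 × 1.85 = $51,985.

$51,985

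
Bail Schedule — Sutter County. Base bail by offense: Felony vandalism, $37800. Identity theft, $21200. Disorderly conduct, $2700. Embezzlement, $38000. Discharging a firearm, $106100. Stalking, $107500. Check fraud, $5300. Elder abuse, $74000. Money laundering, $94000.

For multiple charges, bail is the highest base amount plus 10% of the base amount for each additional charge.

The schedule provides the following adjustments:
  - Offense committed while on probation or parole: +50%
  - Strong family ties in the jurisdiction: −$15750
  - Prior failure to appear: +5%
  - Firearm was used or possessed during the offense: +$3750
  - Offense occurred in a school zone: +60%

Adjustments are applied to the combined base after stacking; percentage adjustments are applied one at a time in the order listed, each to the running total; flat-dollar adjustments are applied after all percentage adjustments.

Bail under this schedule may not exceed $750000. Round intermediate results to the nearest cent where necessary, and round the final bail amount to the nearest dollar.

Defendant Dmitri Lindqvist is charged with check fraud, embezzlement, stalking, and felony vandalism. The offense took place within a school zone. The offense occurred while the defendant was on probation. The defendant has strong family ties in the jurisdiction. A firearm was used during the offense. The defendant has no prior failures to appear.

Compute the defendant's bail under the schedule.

Base amounts from the schedule: check fraud $5300; embezzlement $38000; stalking $107500; felony vandalism $37800.
Stacking rule: highest base plus 10% of each additional charge. Highest is stalking at $107500. Additional: $5300 × 10% = $530; $38000 × 10% = $3800; $37800 × 10% = $3780. Combined base = $107500 + $8110 = $115610.
Offense committed while on probation or parole (+50%): $115610 × 1.5 = $173415.
Offense occurred in a school zone (+60%): $173415 × 1.6 = $277464.
Strong family ties in the jurisdiction (−$15750 flat): $277464 − $15750 = $261714.
Firearm was used or possessed during the offense (+$3750 flat): $261714 + $3750 = $265464.
$265464 is within the $750000 maximum.

$265464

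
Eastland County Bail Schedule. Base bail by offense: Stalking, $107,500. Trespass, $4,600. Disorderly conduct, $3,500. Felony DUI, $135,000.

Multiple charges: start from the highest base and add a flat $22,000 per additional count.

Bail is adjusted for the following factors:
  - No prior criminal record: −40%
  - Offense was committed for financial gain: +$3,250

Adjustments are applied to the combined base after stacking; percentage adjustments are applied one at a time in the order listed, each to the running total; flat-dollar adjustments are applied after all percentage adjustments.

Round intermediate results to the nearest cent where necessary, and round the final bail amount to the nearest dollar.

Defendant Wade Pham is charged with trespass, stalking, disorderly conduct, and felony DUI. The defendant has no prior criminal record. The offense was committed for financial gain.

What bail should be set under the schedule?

Base amounts from the schedule: trespass $4,600; stalking $107,500; disorderly conduct $3,500; felony DUI $135,000.
Stacking rule: highest base plus $22,000 per additional charge. Highest is felony DUI at $135,000; 3 additional charges → +$66,000. Combined base = $201,000.
No prior criminal record (−40%): $201,000 × 0.6 = $120,600.
Offense was committed for financial gain (+$3,250 flat): $120,600 + $3,250 = $123,850.

$123,850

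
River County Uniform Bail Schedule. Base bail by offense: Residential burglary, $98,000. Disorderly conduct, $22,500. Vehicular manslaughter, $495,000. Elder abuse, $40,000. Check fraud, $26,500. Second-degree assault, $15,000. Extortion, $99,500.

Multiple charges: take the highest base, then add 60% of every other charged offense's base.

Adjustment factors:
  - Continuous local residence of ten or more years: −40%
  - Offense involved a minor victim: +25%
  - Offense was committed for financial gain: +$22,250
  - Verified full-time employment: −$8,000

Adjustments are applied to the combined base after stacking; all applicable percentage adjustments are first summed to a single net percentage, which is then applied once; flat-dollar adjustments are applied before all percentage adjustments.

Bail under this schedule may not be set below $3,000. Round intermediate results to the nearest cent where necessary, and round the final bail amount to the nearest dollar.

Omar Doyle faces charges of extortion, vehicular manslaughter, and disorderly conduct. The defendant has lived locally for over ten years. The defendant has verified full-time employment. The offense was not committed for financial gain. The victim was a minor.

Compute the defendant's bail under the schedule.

$476,170

Base amounts from the schedule: extortion $99,500; vehicular manslaughter $495,000; disorderly conduct $22,500.
Stacking rule: highest base plus 60% of each additional charge. Highest is vehicular manslaughter at $495,000. Additional: $99,500 × 60% = $59,700; $22,500 × 60% = $13,500. Combined base = $495,000 + $73,200 = $568,200.
Verified full-time employment (−$8,000 flat): $568,200 − $8,000 = $560,200.
Net percentage adjustment: −40% +25% = −15%. $560,200 × 0.85 = $476,170.
$476,170 is at or above the $3,000 minimum.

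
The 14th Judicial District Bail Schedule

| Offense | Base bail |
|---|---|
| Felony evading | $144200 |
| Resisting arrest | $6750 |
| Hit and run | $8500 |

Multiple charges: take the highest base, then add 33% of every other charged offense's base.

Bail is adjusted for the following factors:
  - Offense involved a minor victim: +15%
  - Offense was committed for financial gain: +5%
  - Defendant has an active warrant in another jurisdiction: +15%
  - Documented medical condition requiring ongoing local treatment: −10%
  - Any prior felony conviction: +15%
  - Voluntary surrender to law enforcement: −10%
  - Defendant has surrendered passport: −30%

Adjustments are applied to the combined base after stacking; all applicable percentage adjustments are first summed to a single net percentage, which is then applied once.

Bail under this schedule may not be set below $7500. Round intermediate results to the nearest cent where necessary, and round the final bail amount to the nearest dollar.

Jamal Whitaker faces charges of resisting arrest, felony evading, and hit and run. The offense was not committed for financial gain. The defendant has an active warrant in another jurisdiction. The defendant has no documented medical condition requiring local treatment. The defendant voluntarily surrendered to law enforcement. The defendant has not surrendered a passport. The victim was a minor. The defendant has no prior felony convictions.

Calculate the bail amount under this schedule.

$179079

Base amounts from the schedule: resisting arrest $6750; felony evading $144200; hit and run $8500.
Stacking rule: highest base plus 33% of each additional charge. Highest is felony evading at $144200. Additional: $6750 × 33% = $2227.50; $8500 × 33% = $2805. Combined base = $144200 + $5032.50 = $149232.50.
Net percentage adjustment: +15% +15% −10% = +20%. $149232.50 × 1.2 = $179079.
$179079 is at or above the $7500 minimum.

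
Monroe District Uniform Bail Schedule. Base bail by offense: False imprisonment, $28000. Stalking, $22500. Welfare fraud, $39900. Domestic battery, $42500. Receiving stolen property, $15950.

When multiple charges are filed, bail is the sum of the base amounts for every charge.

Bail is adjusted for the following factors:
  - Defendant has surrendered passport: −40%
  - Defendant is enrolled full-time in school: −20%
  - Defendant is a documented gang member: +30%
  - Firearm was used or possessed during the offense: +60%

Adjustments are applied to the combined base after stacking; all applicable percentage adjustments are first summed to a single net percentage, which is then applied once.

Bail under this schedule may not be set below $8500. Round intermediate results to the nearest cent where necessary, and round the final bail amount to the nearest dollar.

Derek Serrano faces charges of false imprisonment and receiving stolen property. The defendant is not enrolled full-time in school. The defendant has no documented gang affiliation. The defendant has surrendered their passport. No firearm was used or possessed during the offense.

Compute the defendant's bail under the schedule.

Base amounts from the schedule: false imprisonment $28000; receiving stolen property $15950.
Stacking rule: sum of all bases. $28000 + $15950 = $43950.
Defendant has surrendered passport (−40%): $43950 × 0.6 = $26370.
$26370 is at or above the $8500 minimum.

$26370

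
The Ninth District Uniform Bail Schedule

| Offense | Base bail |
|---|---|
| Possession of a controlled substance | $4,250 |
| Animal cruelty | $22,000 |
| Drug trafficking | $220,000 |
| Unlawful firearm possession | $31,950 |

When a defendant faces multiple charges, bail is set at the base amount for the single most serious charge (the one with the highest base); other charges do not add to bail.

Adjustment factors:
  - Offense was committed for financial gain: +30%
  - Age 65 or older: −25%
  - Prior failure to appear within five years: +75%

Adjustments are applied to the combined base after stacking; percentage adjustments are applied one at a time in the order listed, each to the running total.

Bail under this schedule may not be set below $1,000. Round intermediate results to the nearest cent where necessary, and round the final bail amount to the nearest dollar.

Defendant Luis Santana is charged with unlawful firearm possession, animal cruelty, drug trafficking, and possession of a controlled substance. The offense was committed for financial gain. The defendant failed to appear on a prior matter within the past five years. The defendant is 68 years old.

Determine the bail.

Base amounts from the schedule: unlawful firearm possession $31,950; animal cruelty $22,000; drug trafficking $220,000; possession of a controlled substance $4,250.
Stacking rule: use the highest base only. Highest is drug trafficking at $220,000. Combined base = $220,000.
Offense was committed for financial gain (+30%): $220,000 × 1.3 = $286,000.
Age 65 or older (−25%): $286,000 × 0.75 = $214,500.
Prior failure to appear within five years (+75%): $214,500 × 1.75 = $375,375.
$375,375 is at or above the $1,000 minimum.

$375,375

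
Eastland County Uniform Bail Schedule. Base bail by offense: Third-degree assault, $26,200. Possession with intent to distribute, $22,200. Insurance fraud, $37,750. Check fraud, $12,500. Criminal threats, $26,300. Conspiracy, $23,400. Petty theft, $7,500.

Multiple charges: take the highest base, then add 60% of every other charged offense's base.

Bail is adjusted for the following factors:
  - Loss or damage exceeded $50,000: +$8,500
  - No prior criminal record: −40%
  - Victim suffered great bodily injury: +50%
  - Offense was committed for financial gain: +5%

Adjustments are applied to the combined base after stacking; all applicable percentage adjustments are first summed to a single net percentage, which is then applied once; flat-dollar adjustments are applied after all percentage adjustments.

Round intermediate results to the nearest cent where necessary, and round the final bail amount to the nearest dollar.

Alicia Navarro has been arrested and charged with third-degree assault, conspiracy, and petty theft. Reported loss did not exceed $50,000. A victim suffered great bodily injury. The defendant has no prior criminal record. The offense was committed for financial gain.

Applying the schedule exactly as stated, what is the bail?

$51,451

Base amounts from the schedule: third-degree assault $26,200; conspiracy $23,400; petty theft $7,500.
Stacking rule: highest base plus 60% of each additional charge. Highest is third-degree assault at $26,200. Additional: $23,400 × 60% = $14,040; $7,500 × 60% = $4,500. Combined base = $26,200 + $18,540 = $44,740.
Net percentage adjustment: −40% +50% +5% = +15%. $44,740 × 1.15 = $51,451.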